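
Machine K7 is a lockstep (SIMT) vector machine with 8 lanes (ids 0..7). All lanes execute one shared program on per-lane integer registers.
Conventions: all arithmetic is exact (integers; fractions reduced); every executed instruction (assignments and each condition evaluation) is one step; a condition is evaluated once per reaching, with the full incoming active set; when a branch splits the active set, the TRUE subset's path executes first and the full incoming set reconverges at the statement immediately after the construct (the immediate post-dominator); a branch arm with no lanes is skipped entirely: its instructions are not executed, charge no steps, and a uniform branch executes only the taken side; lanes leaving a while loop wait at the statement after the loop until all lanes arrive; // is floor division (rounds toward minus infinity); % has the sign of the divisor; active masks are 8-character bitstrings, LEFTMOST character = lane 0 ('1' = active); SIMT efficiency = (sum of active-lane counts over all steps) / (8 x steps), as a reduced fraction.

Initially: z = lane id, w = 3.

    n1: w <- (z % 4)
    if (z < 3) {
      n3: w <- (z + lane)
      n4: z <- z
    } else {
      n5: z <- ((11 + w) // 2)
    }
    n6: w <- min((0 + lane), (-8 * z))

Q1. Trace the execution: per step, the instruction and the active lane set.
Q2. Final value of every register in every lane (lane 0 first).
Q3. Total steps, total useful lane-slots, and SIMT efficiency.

step 0: w <- (z % 4)                 11111111
step 1: eval (z < 3)                 11111111
step 2: w <- (z + lane)              11100000
step 3: z <- z                       11100000
step 4: z <- ((11 + w) // 2)         00011111
step 5: w <- min((0 + lane), (-8 * z)) 11111111

Answer: 6 steps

z: 0,1,2,7,5,6,6,7
w: 0,-8,-16,-56,-40,-48,-48,-56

steps = 6; useful = 35; efficiency = 35/48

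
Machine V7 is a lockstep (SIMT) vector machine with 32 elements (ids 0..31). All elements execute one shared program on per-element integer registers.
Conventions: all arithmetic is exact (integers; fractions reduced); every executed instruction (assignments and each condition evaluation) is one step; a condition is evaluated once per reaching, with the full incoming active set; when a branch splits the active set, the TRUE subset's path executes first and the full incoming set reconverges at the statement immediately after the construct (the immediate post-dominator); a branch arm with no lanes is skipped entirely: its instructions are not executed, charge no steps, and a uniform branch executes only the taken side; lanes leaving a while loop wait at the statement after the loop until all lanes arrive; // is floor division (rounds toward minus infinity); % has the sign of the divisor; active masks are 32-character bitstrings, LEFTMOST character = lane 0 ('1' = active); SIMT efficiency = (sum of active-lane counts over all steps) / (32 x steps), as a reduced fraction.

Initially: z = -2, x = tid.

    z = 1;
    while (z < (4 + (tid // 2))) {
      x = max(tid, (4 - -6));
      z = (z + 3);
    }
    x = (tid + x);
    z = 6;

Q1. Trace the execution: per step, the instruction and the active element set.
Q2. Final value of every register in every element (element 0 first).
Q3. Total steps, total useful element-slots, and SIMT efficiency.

step 0: z <- 1                       11111111111111111111111111111111
step 1: eval (z < (4 + (tid // 2)))  11111111111111111111111111111111
step 2: x <- max(tid, (4 - -6))      11111111111111111111111111111111
step 3: z <- (z + 3)                 11111111111111111111111111111111
step 4: eval (z < (4 + (tid // 2)))  11111111111111111111111111111111
step 5: x <- max(tid, (4 - -6))      00111111111111111111111111111111
step 6: z <- (z + 3)                 00111111111111111111111111111111
step 7: eval (z < (4 + (tid // 2)))  00111111111111111111111111111111
step 8: x <- max(tid, (4 - -6))      00000000111111111111111111111111
step 9: z <- (z + 3)                 00000000111111111111111111111111
step 10: eval (z < (4 + (tid // 2)))  00000000111111111111111111111111
step 11: x <- max(tid, (4 - -6))      00000000000000111111111111111111
step 12: z <- (z + 3)                 00000000000000111111111111111111
step 13: eval (z < (4 + (tid // 2)))  00000000000000111111111111111111
step 14: x <- max(tid, (4 - -6))      00000000000000000000111111111111
step 15: z <- (z + 3)                 00000000000000000000111111111111
step 16: eval (z < (4 + (tid // 2)))  00000000000000000000111111111111
step 17: x <- max(tid, (4 - -6))      00000000000000000000000000111111
step 18: z <- (z + 3)                 00000000000000000000000000111111
step 19: eval (z < (4 + (tid // 2)))  00000000000000000000000000111111
step 20: x <- (tid + x)               11111111111111111111111111111111
step 21: z <- 6                       11111111111111111111111111111111

Answer: 22 steps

z: 6,6,6,6,6,6,6,6,6,6,6,6,6,6,6,6,6,6,6,6,6,6,6,6,6,6,6,6,6,6,6,6
x: 10,11,12,13,14,15,16,17,18,19,20,22,24,26,28,30,32,34,36,38,40,42,44,46,48,50,52,54,56,58,60,62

steps = 22; useful = 494; efficiency = 494/704 = 247/352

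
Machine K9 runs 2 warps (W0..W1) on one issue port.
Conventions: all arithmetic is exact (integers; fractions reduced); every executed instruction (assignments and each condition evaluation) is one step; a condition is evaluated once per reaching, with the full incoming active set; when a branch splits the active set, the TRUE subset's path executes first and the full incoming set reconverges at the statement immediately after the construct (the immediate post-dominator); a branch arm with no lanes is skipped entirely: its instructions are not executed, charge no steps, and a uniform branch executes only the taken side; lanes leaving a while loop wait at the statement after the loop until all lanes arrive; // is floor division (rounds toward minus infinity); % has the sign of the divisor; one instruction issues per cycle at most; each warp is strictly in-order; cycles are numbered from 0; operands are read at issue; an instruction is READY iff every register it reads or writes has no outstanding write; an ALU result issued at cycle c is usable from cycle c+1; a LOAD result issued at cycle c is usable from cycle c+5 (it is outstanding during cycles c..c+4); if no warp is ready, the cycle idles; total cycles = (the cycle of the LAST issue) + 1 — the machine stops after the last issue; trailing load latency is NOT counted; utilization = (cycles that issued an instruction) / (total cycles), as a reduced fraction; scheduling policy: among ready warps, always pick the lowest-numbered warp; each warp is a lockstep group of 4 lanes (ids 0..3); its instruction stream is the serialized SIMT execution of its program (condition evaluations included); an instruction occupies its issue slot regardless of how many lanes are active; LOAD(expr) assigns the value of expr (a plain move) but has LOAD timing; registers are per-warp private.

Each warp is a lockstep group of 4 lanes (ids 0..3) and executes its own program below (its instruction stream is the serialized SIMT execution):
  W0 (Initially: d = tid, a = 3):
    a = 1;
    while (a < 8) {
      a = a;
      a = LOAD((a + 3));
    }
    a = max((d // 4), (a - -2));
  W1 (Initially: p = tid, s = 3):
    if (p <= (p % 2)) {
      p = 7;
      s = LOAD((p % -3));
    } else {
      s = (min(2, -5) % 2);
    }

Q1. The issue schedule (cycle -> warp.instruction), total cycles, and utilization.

cycle 0: W0.I0
cycle 1: W0.I1
cycle 2: W0.I2
cycle 3: W0.I3
cycle 4: W1.I0
cycle 5: W1.I1
cycle 6: W1.I2
cycle 7: idle
cycle 8: W0.I4
cycle 9: W0.I5
cycle 10: W0.I6
cycle 11: W1.I3
cycle 12: idle
cycle 13: idle
cycle 14: idle
cycle 15: W0.I7
cycle 16: W0.I8
cycle 17: W0.I9
cycle 18: idle
cycle 19: idle
cycle 20: idle
cycle 21: idle
cycle 22: W0.I10
cycle 23: W0.I11

Answer: 24 cycles, utilization 2/3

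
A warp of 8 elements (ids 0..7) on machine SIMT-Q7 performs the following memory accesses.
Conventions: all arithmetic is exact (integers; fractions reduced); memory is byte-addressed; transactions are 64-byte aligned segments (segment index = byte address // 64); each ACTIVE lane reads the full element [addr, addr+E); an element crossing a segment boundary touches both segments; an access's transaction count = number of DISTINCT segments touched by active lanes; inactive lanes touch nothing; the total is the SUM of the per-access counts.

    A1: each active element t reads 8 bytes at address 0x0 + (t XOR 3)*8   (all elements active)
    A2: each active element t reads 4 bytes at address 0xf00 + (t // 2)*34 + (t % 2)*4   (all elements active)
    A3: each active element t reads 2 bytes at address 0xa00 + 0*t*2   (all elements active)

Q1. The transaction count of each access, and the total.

A1: 1 transaction
A2: 2 transactions
A3: 1 transaction

Answer: 1,2,1; total 4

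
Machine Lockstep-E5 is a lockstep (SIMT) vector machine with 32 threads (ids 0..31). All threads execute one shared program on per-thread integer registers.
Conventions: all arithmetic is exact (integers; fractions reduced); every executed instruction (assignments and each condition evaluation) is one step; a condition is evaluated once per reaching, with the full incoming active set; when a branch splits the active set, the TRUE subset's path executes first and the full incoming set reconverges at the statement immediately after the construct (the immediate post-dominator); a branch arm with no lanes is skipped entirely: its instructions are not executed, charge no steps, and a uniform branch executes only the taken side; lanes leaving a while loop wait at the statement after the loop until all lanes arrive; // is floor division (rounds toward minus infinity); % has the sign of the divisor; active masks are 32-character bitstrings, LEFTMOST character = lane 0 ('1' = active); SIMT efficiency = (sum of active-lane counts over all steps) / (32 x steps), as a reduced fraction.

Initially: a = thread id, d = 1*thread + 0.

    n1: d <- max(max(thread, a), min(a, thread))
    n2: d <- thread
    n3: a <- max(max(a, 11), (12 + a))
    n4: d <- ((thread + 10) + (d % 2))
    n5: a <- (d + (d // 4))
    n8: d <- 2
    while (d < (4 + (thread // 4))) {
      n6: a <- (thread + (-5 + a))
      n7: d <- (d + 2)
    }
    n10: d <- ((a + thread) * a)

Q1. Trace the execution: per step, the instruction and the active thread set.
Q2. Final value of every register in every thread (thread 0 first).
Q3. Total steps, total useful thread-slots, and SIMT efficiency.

step 0: d <- max(max(thread, a), min(a, thread)) 11111111111111111111111111111111
step 1: d <- thread                  11111111111111111111111111111111
step 2: a <- max(max(a, 11), (12 + a)) 11111111111111111111111111111111
step 3: d <- ((thread + 10) + (d % 2)) 11111111111111111111111111111111
step 4: a <- (d + (d // 4))          11111111111111111111111111111111
step 5: d <- 2                       11111111111111111111111111111111
step 6: eval (d < (4 + (thread // 4))) 11111111111111111111111111111111
step 7: a <- (thread + (-5 + a))     11111111111111111111111111111111
step 8: d <- (d + 2)                 11111111111111111111111111111111
step 9: eval (d < (4 + (thread // 4))) 11111111111111111111111111111111
step 10: a <- (thread + (-5 + a))     00001111111111111111111111111111
step 11: d <- (d + 2)                 00001111111111111111111111111111
step 12: eval (d < (4 + (thread // 4))) 00001111111111111111111111111111
step 13: a <- (thread + (-5 + a))     00000000000011111111111111111111
step 14: d <- (d + 2)                 00000000000011111111111111111111
step 15: eval (d < (4 + (thread // 4))) 00000000000011111111111111111111
step 16: a <- (thread + (-5 + a))     00000000000000000000111111111111
step 17: d <- (d + 2)                 00000000000000000000111111111111
step 18: eval (d < (4 + (thread // 4))) 00000000000000000000111111111111
step 19: a <- (thread + (-5 + a))     00000000000000000000000000001111
step 20: d <- (d + 2)                 00000000000000000000000000001111
step 21: eval (d < (4 + (thread // 4))) 00000000000000000000000000001111
step 22: d <- ((a + thread) * a)      11111111111111111111111111111111

Answer: 23 steps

a: 7,11,12,15,15,20,22,26,28,33,35,39,48,54,57,62,65,71,74,79,97,104,108,114,118,125,129,135,162,170,175,182
d: 49,132,168,270,285,500,616,858,1008,1386,1575,1950,2880,3618,4047,4774,5265,6248,6808,7742,11349,13000,14040,15618,16756,18750,19995,21870,30780,33830,35875,38766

steps = 23; useful = 544; efficiency = 544/736 = 17/23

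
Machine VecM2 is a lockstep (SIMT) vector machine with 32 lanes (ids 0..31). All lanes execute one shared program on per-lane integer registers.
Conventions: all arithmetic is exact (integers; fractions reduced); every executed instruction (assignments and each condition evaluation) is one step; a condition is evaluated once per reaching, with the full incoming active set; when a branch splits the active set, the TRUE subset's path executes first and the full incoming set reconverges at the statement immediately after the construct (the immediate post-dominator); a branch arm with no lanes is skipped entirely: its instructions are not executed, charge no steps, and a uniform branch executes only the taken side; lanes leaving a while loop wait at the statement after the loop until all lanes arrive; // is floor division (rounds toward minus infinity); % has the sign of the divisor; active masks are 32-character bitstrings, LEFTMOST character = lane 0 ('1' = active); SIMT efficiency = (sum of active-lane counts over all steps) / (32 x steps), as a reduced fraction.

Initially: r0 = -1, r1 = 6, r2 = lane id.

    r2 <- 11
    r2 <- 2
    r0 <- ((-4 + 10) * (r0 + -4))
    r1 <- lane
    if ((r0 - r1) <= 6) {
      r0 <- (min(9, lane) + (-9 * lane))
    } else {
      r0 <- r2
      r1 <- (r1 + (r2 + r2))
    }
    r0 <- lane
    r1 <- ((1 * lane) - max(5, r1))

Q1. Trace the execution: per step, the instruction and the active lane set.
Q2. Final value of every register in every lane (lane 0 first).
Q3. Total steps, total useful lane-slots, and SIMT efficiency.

step 0: r2 <- 11                     11111111111111111111111111111111
step 1: r2 <- 2                      11111111111111111111111111111111
step 2: r0 <- ((-4 + 10) * (r0 + -4)) 11111111111111111111111111111111
step 3: r1 <- lane                   11111111111111111111111111111111
step 4: eval ((r0 - r1) <= 6)        11111111111111111111111111111111
step 5: r0 <- (min(9, lane) + (-9 * lane)) 11111111111111111111111111111111
step 6: r0 <- lane                   11111111111111111111111111111111
step 7: r1 <- ((1 * lane) - max(5, r1)) 11111111111111111111111111111111

Answer: 8 steps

r0: 0,1,2,3,4,5,6,7,8,9,10,11,12,13,14,15,16,17,18,19,20,21,22,23,24,25,26,27,28,29,30,31
r1: -5,-4,-3,-2,-1,0,0,0,0,0,0,0,0,0,0,0,0,0,0,0,0,0,0,0,0,0,0,0,0,0,0,0
r2: 2,2,2,2,2,2,2,2,2,2,2,2,2,2,2,2,2,2,2,2,2,2,2,2,2,2,2,2,2,2,2,2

steps = 8; useful = 256; efficiency = 256/256 = 1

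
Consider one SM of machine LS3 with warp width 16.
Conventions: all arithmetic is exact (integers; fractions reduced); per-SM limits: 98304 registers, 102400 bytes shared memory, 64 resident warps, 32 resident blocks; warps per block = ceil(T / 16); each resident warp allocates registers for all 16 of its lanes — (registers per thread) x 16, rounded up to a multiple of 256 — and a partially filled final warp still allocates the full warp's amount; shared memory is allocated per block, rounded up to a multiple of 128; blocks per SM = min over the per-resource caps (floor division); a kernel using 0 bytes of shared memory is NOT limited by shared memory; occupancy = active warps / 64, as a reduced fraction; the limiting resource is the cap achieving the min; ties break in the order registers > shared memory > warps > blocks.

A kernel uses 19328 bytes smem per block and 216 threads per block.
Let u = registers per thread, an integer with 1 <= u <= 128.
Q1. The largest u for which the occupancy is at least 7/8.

Answer: u = 96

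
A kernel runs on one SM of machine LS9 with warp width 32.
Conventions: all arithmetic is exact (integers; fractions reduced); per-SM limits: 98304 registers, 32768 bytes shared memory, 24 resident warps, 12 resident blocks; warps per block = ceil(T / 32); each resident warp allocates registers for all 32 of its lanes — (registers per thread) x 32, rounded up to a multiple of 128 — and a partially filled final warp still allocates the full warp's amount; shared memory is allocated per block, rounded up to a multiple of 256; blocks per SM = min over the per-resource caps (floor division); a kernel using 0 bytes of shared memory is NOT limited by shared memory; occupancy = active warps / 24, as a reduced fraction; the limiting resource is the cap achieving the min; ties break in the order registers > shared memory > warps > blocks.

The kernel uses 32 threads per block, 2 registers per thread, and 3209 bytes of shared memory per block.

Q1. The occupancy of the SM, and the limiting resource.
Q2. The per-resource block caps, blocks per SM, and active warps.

Answer: occupancy 3/8, limited by shared memory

registers: 768 blocks
shared memory: 9 blocks
warps: 24 blocks
blocks: 12 blocks

Answer: 9 blocks, 9 active warps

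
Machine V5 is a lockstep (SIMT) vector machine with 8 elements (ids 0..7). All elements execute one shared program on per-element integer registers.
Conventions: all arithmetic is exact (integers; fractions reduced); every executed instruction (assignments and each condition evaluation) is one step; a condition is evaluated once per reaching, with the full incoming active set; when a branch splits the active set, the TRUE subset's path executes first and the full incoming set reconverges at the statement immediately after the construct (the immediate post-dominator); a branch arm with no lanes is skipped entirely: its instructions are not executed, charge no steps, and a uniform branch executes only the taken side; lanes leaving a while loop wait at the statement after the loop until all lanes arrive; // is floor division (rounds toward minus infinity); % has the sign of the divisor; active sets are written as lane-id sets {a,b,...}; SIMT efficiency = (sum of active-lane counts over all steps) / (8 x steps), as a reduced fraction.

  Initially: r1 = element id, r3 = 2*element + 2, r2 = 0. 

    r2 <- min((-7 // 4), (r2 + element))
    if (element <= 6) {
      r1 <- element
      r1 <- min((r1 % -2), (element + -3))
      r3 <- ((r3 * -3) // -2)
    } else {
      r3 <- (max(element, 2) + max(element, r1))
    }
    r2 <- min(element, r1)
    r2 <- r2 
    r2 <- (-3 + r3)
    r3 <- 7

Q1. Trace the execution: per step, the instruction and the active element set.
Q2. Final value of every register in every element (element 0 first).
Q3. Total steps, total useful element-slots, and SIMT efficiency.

step 0: r2 <- min((-7 // 4), (r2 + element)) {0,1,2,3,4,5,6,7}
step 1: eval (element <= 6)          {0,1,2,3,4,5,6,7}
step 2: r1 <- element                {0,1,2,3,4,5,6}
step 3: r1 <- min((r1 % -2), (element + -3)) {0,1,2,3,4,5,6}
step 4: r3 <- ((r3 * -3) // -2)      {0,1,2,3,4,5,6}
step 5: r3 <- (max(element, 2) + max(element, r1)) {7}
step 6: r2 <- min(element, r1)       {0,1,2,3,4,5,6,7}
step 7: r2 <- r2                     {0,1,2,3,4,5,6,7}
step 8: r2 <- (-3 + r3)              {0,1,2,3,4,5,6,7}
step 9: r3 <- 7                      {0,1,2,3,4,5,6,7}

Answer: 10 steps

r1: -3,-2,-1,-1,0,-1,0,7
r3: 7,7,7,7,7,7,7,7
r2: 0,3,6,9,12,15,18,11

steps = 10; useful = 70; efficiency = 70/80 = 7/8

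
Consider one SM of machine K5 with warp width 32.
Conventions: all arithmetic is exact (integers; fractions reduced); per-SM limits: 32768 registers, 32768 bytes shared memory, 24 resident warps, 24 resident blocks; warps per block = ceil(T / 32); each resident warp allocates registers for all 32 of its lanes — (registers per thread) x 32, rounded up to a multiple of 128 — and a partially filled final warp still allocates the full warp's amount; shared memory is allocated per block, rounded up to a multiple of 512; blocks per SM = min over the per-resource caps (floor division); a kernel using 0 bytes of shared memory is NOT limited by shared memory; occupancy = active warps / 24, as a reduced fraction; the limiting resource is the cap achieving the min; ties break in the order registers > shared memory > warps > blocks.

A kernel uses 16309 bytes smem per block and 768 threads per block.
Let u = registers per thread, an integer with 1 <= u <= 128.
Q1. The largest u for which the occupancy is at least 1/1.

Answer: u = 40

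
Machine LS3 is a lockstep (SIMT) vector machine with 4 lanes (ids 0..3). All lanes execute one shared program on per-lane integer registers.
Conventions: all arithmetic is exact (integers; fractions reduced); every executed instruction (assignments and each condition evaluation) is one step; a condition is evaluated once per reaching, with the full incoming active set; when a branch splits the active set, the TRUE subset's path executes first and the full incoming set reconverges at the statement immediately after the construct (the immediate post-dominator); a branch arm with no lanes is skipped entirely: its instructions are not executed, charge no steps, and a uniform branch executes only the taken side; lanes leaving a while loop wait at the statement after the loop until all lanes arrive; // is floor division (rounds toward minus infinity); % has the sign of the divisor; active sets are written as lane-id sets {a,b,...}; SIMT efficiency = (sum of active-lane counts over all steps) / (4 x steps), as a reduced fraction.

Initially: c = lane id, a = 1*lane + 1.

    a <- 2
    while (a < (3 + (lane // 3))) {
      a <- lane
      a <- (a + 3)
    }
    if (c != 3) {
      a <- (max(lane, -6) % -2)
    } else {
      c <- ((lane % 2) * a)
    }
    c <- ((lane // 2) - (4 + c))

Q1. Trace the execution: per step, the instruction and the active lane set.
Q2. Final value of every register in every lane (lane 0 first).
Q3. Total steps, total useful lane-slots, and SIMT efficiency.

step 0: a <- 2                       {0,1,2,3}
step 1: eval (a < (3 + (lane // 3))) {0,1,2,3}
step 2: a <- lane                    {0,1,2,3}
step 3: a <- (a + 3)                 {0,1,2,3}
step 4: eval (a < (3 + (lane // 3))) {0,1,2,3}
step 5: eval (c != 3)                {0,1,2,3}
step 6: a <- (max(lane, -6) % -2)    {0,1,2}
step 7: c <- ((lane % 2) * a)        {3}
step 8: c <- ((lane // 2) - (4 + c)) {0,1,2,3}

Answer: 9 steps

c: -4,-5,-5,-9
a: 0,-1,0,6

steps = 9; useful = 32; efficiency = 32/36 = 8/9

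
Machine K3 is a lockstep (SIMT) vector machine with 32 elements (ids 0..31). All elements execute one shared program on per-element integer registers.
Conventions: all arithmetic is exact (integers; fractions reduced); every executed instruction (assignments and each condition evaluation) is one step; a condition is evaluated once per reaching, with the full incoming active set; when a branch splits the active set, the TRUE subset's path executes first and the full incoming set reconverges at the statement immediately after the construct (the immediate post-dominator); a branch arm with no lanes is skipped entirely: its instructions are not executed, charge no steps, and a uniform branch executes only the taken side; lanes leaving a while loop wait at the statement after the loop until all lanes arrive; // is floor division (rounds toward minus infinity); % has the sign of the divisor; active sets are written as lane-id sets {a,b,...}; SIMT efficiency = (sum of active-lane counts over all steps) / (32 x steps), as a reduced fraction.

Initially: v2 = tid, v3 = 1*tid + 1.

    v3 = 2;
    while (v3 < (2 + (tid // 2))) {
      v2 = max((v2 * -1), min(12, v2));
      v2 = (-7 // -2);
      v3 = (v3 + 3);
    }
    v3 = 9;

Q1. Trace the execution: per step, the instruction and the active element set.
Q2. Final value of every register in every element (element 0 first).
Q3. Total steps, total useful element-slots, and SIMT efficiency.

step 0: v3 <- 2                      {0,1,2,3,4,5,6,7,8,9,10,11,12,13,14,15,16,17,18,19,20,21,22,23,24,25,26,27,28,29,30,31}
step 1: eval (v3 < (2 + (tid // 2))) {0,1,2,3,4,5,6,7,8,9,10,11,12,13,14,15,16,17,18,19,20,21,22,23,24,25,26,27,28,29,30,31}
step 2: v2 <- max((v2 * -1), min(12, v2)) {2,3,4,5,6,7,8,9,10,11,12,13,14,15,16,17,18,19,20,21,22,23,24,25,26,27,28,29,30,31}
step 3: v2 <- (-7 // -2)             {2,3,4,5,6,7,8,9,10,11,12,13,14,15,16,17,18,19,20,21,22,23,24,25,26,27,28,29,30,31}
step 4: v3 <- (v3 + 3)               {2,3,4,5,6,7,8,9,10,11,12,13,14,15,16,17,18,19,20,21,22,23,24,25,26,27,28,29,30,31}
step 5: eval (v3 < (2 + (tid // 2))) {2,3,4,5,6,7,8,9,10,11,12,13,14,15,16,17,18,19,20,21,22,23,24,25,26,27,28,29,30,31}
step 6: v2 <- max((v2 * -1), min(12, v2)) {8,9,10,11,12,13,14,15,16,17,18,19,20,21,22,23,24,25,26,27,28,29,30,31}
step 7: v2 <- (-7 // -2)             {8,9,10,11,12,13,14,15,16,17,18,19,20,21,22,23,24,25,26,27,28,29,30,31}
step 8: v3 <- (v3 + 3)               {8,9,10,11,12,13,14,15,16,17,18,19,20,21,22,23,24,25,26,27,28,29,30,31}
step 9: eval (v3 < (2 + (tid // 2))) {8,9,10,11,12,13,14,15,16,17,18,19,20,21,22,23,24,25,26,27,28,29,30,31}
step 10: v2 <- max((v2 * -1), min(12, v2)) {14,15,16,17,18,19,20,21,22,23,24,25,26,27,28,29,30,31}
step 11: v2 <- (-7 // -2)             {14,15,16,17,18,19,20,21,22,23,24,25,26,27,28,29,30,31}
step 12: v3 <- (v3 + 3)               {14,15,16,17,18,19,20,21,22,23,24,25,26,27,28,29,30,31}
step 13: eval (v3 < (2 + (tid // 2))) {14,15,16,17,18,19,20,21,22,23,24,25,26,27,28,29,30,31}
step 14: v2 <- max((v2 * -1), min(12, v2)) {20,21,22,23,24,25,26,27,28,29,30,31}
step 15: v2 <- (-7 // -2)             {20,21,22,23,24,25,26,27,28,29,30,31}
step 16: v3 <- (v3 + 3)               {20,21,22,23,24,25,26,27,28,29,30,31}
step 17: eval (v3 < (2 + (tid // 2))) {20,21,22,23,24,25,26,27,28,29,30,31}
step 18: v2 <- max((v2 * -1), min(12, v2)) {26,27,28,29,30,31}
step 19: v2 <- (-7 // -2)             {26,27,28,29,30,31}
step 20: v3 <- (v3 + 3)               {26,27,28,29,30,31}
step 21: eval (v3 < (2 + (tid // 2))) {26,27,28,29,30,31}
step 22: v3 <- 9                      {0,1,2,3,4,5,6,7,8,9,10,11,12,13,14,15,16,17,18,19,20,21,22,23,24,25,26,27,28,29,30,31}

Answer: 23 steps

v2: 0,1,3,3,3,3,3,3,3,3,3,3,3,3,3,3,3,3,3,3,3,3,3,3,3,3,3,3,3,3,3,3
v3: 9,9,9,9,9,9,9,9,9,9,9,9,9,9,9,9,9,9,9,9,9,9,9,9,9,9,9,9,9,9,9,9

steps = 23; useful = 456; efficiency = 456/736 = 57/92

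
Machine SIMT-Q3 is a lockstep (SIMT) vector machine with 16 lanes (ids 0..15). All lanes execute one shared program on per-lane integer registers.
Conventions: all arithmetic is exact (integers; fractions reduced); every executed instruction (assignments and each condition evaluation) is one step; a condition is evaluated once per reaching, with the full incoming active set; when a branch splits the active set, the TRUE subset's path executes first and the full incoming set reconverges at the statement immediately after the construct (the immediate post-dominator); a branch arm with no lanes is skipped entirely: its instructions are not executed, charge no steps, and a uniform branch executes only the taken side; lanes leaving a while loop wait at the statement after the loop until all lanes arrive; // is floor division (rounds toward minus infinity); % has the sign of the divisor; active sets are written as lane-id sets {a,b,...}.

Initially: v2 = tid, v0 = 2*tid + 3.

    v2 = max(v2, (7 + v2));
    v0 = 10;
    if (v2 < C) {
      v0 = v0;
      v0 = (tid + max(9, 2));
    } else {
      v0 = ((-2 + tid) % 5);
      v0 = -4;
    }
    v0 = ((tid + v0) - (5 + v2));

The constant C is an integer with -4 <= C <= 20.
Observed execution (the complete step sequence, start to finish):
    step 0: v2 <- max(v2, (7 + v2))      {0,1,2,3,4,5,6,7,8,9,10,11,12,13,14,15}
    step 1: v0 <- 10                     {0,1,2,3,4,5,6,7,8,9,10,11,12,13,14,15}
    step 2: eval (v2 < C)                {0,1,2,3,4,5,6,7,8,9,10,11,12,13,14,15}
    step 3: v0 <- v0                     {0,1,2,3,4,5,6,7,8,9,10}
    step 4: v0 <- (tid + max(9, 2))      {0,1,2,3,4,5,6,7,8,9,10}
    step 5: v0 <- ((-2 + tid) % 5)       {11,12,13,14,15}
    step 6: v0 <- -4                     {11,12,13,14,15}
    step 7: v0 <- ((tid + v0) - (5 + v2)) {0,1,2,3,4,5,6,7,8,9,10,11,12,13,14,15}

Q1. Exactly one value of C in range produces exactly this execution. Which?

Answer: C = 18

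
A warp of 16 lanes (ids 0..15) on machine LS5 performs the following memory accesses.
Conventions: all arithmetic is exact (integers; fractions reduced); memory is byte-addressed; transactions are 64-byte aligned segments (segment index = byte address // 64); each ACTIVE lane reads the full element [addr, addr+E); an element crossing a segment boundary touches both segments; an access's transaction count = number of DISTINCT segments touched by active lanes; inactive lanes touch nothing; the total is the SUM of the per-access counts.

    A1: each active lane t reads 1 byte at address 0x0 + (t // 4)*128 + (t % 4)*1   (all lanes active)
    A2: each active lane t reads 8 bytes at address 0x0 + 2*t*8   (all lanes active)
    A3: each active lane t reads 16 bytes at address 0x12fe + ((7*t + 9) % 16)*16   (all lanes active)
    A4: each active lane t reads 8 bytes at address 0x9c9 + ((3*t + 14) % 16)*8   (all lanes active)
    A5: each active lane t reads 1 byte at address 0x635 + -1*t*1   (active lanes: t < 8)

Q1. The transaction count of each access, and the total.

A1: 4 transactions
A2: 4 transactions
A3: 5 transactions
A4: 3 transactions
A5: 1 transaction

Answer: 4,4,5,3,1; total 17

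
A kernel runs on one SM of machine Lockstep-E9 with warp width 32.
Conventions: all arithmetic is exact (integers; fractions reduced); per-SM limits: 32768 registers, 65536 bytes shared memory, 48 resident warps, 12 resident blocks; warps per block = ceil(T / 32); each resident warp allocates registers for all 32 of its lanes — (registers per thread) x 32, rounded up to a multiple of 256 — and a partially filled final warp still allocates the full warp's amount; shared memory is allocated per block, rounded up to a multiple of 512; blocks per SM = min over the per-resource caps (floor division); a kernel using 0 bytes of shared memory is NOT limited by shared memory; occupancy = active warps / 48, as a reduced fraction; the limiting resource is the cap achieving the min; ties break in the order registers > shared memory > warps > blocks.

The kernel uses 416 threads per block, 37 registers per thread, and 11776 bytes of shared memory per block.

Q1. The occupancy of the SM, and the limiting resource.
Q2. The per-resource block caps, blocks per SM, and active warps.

Answer: occupancy 13/48, limited by registers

registers: 1 block
shared memory: 5 blocks
warps: 3 blocks
blocks: 12 blocks

Answer: 1 block, 13 active warps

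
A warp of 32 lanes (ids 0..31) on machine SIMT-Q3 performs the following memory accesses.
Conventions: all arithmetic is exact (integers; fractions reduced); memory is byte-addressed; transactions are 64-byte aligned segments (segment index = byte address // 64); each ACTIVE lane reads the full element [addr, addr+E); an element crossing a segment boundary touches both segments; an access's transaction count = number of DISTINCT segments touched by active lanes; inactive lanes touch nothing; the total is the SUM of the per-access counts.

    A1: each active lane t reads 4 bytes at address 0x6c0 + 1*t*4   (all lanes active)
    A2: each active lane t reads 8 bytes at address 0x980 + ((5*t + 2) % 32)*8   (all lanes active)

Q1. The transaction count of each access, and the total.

A1: 2 transactions
A2: 4 transactions

Answer: 2,4; total 6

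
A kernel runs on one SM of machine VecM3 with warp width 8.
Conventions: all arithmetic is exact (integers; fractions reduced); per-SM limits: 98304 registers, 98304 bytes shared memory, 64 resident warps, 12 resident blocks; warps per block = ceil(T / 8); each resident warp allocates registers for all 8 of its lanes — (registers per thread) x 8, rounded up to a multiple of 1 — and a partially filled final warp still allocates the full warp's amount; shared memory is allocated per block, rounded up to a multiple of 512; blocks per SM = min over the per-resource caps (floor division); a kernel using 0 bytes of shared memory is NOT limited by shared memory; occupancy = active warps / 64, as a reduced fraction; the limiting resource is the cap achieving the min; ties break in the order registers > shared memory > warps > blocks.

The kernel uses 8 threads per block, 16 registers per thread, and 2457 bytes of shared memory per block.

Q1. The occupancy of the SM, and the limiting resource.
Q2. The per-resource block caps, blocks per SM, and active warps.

Answer: occupancy 3/16, limited by blocks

registers: 768 blocks
shared memory: 38 blocks
warps: 64 blocks
blocks: 12 blocks

Answer: 12 blocks, 12 active warps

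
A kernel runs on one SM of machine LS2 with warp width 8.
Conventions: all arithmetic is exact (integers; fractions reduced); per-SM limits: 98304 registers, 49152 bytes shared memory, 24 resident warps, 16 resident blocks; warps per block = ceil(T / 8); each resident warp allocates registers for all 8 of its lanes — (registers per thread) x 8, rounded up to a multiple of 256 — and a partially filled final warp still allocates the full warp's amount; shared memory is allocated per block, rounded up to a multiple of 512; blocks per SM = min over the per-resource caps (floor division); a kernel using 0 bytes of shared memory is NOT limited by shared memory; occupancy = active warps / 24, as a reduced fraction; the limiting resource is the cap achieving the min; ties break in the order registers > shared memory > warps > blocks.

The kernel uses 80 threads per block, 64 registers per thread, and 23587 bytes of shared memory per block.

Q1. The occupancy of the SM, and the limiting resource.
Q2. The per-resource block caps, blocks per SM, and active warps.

Answer: occupancy 5/6, limited by shared memory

registers: 19 blocks
shared memory: 2 blocks
warps: 2 blocks
blocks: 16 blocks

Answer: 2 blocks, 20 active warps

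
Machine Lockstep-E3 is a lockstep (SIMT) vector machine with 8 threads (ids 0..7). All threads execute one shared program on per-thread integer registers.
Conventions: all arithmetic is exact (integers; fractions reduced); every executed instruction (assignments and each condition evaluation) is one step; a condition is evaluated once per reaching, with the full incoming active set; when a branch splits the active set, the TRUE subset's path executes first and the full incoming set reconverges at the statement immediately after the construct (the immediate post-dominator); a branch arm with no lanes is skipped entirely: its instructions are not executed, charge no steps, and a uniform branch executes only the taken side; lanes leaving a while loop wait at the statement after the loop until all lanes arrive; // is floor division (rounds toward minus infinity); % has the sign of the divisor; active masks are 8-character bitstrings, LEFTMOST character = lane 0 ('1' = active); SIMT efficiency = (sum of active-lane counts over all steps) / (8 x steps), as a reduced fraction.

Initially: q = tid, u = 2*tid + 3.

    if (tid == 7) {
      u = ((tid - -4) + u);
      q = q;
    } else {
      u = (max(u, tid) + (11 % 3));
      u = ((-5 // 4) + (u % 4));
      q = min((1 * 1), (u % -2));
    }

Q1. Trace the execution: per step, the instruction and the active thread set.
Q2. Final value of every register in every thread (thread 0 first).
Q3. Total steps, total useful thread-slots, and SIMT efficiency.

step 0: eval (tid == 7)              11111111
step 1: u <- ((tid - -4) + u)        00000001
step 2: q <- q                       00000001
step 3: u <- (max(u, tid) + (11 % 3)) 11111110
step 4: u <- ((-5 // 4) + (u % 4))   11111110
step 5: q <- min((1 * 1), (u % -2))  11111110

Answer: 6 steps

q: -1,-1,-1,-1,-1,-1,-1,7
u: -1,1,-1,1,-1,1,-1,28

steps = 6; useful = 31; efficiency = 31/48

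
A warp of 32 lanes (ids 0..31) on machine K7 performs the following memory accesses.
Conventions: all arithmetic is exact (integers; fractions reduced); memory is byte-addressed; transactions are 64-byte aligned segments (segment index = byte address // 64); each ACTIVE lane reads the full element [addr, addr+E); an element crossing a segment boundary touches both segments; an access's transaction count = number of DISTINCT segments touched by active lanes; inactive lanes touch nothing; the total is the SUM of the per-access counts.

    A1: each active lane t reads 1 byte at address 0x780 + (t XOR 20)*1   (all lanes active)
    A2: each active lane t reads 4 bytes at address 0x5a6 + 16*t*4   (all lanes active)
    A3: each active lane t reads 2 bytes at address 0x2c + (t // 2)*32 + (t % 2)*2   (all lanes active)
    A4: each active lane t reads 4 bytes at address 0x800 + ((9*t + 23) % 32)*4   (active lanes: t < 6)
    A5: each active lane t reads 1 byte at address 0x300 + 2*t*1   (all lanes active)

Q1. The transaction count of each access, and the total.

A1: 1 transaction
A2: 32 transactions
A3: 9 transactions
A4: 2 transactions
A5: 1 transaction

Answer: 1,32,9,2,1; total 45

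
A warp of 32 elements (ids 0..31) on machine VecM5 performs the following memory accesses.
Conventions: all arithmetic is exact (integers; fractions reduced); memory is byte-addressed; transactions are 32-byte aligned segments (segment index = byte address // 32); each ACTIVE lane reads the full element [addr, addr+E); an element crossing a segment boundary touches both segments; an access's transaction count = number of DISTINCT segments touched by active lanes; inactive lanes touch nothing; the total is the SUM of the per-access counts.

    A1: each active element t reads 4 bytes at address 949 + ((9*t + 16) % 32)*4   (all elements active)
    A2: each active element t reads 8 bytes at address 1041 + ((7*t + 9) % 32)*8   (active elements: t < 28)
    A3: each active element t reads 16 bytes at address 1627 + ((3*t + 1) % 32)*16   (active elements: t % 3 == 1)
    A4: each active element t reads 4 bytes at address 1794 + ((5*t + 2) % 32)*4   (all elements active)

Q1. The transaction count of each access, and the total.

A1: 5 transactions
A2: 9 transactions
A3: 13 transactions
A4: 5 transactions

Answer: 5,9,13,5; total 32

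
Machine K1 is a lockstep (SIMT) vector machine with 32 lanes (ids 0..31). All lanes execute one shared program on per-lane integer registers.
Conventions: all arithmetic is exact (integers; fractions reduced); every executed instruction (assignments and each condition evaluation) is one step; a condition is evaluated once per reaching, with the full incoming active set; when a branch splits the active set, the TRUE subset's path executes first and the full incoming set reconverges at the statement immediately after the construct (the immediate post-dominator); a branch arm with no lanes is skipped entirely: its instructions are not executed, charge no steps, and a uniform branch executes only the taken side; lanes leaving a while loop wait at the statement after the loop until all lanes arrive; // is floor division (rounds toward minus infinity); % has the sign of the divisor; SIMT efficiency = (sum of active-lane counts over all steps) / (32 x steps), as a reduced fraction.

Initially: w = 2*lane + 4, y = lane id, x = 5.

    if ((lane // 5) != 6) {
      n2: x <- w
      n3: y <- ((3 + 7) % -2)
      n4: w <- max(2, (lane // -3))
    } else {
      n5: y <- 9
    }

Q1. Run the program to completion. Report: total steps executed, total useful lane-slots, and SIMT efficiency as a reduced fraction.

Answer: 5 steps, 124 useful, 31/40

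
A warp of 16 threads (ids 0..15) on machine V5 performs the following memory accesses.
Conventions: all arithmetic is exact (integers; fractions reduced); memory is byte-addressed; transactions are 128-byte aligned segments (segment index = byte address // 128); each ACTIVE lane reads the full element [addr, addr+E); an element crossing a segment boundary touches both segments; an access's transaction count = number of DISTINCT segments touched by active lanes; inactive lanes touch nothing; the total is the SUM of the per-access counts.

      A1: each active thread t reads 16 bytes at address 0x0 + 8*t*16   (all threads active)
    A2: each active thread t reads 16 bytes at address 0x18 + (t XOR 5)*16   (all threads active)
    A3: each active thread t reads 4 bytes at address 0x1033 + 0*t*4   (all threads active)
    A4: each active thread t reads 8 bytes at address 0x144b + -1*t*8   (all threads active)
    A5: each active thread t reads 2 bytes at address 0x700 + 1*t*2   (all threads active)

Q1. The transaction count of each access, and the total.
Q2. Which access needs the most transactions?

A1: 16 transactions
A2: 3 transactions
A3: 1 transaction
A4: 2 transactions
A5: 1 transaction

Answer: 16,3,1,2,1; total 23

Answer: A1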